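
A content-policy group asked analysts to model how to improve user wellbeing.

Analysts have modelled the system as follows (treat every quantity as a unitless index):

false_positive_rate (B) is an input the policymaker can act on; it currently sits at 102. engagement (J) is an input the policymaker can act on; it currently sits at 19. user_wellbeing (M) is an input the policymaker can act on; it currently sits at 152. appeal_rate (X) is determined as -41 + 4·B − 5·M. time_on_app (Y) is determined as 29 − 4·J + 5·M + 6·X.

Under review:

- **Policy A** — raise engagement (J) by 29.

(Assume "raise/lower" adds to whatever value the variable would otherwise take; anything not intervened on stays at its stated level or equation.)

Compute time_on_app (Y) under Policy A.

Policy A (J + 29):
  B = 102
  J = 19 + 29 = 48
  M = 152
  X = -41 + 4·102 − 5·152 = -393
  Y = 29 − 4·48 + 5·152 + 6·(-393) = -1761

-1761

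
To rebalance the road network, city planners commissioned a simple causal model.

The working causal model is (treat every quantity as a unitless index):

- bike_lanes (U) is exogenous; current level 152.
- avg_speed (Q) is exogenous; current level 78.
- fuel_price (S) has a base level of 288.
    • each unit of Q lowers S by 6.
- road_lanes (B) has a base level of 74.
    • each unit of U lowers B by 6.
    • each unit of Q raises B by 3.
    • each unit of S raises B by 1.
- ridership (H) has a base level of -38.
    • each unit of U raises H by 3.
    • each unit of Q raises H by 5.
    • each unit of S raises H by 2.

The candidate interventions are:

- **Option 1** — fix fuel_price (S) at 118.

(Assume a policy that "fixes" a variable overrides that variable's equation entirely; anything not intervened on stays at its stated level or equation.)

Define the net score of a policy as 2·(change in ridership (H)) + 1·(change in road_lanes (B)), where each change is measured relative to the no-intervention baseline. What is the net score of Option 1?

1490

Baseline:
  U = 152
  Q = 78
  S = 288 − 6·78 = -180
  B = 74 − 6·152 + 3·78 + (-180) = -784
  H = -38 + 3·152 + 5·78 + 2·(-180) = 448
Option 1 (S := 118):
  U = 152
  Q = 78
  S = 118
  B = 74 − 6·152 + 3·78 + 118 = -486
  H = -38 + 3·152 + 5·78 + 2·118 = 1044
ΔH = 1044 − 448 = 596; ΔB = -486 − (-784) = 298
Score = 2·596 + 1·298 = 1490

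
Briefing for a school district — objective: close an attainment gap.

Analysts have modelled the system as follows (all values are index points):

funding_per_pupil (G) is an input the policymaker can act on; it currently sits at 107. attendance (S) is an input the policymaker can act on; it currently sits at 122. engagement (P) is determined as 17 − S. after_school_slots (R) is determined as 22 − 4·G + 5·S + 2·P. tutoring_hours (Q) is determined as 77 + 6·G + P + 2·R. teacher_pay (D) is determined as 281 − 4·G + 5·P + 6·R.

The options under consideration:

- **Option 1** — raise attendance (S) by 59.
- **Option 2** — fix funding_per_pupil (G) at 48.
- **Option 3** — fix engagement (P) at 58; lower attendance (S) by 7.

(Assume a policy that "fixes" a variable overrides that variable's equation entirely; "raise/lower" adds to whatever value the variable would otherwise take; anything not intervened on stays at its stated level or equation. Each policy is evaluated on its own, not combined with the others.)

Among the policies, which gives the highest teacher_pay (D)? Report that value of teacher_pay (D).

1853

Option 1 (S + 59):
  G = 107
  S = 122 + 59 = 181
  P = 17 − 181 = -164
  R = 22 − 4·107 + 5·181 + 2·(-164) = 171
  D = 281 − 4·107 + 5·(-164) + 6·171 = 59
Option 2 (G := 48):
  G = 48
  S = 122
  P = 17 − 122 = -105
  R = 22 − 4·48 + 5·122 + 2·(-105) = 230
  D = 281 − 4·48 + 5·(-105) + 6·230 = 944
Option 3 (P := 58, S − 7):
  G = 107
  S = 122 − 7 = 115
  P = 58
  R = 22 − 4·107 + 5·115 + 2·58 = 285
  D = 281 − 4·107 + 5·58 + 6·285 = 1853
Comparing — Option 1: D=59, Option 2: D=944, Option 3: D=1853. Highest is 1853 (Option 3).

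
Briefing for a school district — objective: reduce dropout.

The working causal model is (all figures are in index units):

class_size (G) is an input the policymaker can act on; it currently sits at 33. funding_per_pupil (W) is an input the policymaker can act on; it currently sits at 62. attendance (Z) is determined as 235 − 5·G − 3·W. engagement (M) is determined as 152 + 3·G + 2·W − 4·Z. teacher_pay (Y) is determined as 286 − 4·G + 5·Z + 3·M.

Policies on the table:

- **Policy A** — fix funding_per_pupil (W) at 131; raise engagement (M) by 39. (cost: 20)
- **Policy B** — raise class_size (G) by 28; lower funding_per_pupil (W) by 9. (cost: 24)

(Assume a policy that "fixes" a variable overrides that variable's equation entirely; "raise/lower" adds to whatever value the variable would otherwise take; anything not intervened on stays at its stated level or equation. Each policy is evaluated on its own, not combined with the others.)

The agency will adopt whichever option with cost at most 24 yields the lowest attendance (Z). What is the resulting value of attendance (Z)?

-323

Policy A (W := 131, M + 39):
  G = 33
  W = 131
  Z = 235 − 5·33 − 3·131 = -323
Policy B (G + 28, W − 9):
  G = 33 + 28 = 61
  W = 62 − 9 = 53
  Z = 235 − 5·61 − 3·53 = -229
Comparing — Policy A: Z=-323, Policy B: Z=-229. Lowest is -323 (Policy A).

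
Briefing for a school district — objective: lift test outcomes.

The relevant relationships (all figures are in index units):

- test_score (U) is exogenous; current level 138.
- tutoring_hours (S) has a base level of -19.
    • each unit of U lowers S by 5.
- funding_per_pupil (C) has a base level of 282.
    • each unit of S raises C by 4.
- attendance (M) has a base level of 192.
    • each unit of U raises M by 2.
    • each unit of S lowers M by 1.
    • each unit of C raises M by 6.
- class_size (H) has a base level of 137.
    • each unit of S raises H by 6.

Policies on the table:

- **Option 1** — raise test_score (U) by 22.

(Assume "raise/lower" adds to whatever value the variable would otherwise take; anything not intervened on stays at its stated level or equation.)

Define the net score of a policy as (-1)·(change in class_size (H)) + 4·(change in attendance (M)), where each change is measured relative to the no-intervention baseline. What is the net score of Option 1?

-9284

Baseline:
  U = 138
  S = -19 − 5·138 = -709
  C = 282 + 4·(-709) = -2554
  M = 192 + 2·138 − (-709) + 6·(-2554) = -14147
  H = 137 + 6·(-709) = -4117
Option 1 (U + 22):
  U = 138 + 22 = 160
  S = -19 − 5·160 = -819
  C = 282 + 4·(-819) = -2994
  M = 192 + 2·160 − (-819) + 6·(-2994) = -16633
  H = 137 + 6·(-819) = -4777
ΔH = -4777 − (-4117) = -660; ΔM = -16633 − (-14147) = -2486
Score = (-1)·(-660) + 4·(-2486) = -9284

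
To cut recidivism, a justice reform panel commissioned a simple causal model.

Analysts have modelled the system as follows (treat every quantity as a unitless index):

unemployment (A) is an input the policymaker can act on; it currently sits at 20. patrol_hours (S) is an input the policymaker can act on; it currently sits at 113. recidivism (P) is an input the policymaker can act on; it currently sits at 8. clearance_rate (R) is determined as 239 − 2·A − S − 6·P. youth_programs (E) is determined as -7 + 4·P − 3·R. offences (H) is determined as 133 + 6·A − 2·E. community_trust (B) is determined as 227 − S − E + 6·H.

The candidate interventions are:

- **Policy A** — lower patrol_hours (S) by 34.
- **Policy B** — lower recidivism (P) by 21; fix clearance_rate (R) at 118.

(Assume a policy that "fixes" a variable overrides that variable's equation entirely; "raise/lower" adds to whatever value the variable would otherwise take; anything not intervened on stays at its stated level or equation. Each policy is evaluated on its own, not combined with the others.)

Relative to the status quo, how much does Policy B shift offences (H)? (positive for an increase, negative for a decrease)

Baseline:
  A = 20
  S = 113
  P = 8
  R = 239 − 2·20 − 113 − 6·8 = 38
  E = -7 + 4·8 − 3·38 = -89
  H = 133 + 6·20 − 2·(-89) = 431
Policy B (P − 21, R := 118):
  A = 20
  S = 113
  P = 8 − 21 = -13
  R = 118
  E = -7 + 4·(-13) − 3·118 = -413
  H = 133 + 6·20 − 2·(-413) = 1079
Change in H: 1079 − 431 = 648

648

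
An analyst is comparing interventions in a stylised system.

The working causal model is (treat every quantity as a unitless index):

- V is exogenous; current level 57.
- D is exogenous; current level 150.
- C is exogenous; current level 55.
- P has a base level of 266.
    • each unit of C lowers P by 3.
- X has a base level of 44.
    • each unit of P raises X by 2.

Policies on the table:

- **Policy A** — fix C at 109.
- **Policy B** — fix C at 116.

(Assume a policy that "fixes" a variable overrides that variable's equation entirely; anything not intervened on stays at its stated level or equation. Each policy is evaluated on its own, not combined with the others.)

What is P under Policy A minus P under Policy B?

Policy A (C := 109):
  C = 109
  P = 266 − 3·109 = -61
Policy B (C := 116):
  C = 116
  P = 266 − 3·116 = -82
P: -61 − (-82) = 21

21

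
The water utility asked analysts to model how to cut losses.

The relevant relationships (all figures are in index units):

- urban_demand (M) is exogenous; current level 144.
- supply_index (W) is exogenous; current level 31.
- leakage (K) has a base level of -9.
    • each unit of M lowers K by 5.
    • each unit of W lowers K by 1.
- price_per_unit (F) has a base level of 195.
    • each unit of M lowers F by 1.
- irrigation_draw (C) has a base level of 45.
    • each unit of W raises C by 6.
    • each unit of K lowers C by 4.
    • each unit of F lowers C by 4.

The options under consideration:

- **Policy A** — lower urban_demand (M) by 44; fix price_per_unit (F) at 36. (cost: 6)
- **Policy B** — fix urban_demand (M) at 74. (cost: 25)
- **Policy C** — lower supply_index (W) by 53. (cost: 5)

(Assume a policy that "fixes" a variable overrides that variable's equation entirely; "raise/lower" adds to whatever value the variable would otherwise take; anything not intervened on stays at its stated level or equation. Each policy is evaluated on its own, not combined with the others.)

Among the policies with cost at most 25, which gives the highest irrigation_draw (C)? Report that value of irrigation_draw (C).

Policy A (M − 44, F := 36):
  M = 144 − 44 = 100
  W = 31
  K = -9 − 5·100 − 31 = -540
  F = 36
  C = 45 + 6·31 − 4·(-540) − 4·36 = 2247
Policy B (M := 74):
  M = 74
  W = 31
  K = -9 − 5·74 − 31 = -410
  F = 195 − 74 = 121
  C = 45 + 6·31 − 4·(-410) − 4·121 = 1387
Policy C (W − 53):
  M = 144
  W = 31 − 53 = -22
  K = -9 − 5·144 − (-22) = -707
  F = 195 − 144 = 51
  C = 45 + 6·(-22) − 4·(-707) − 4·51 = 2537
Comparing — Policy A: C=2247, Policy B: C=1387, Policy C: C=2537. Highest is 2537 (Policy C).

2537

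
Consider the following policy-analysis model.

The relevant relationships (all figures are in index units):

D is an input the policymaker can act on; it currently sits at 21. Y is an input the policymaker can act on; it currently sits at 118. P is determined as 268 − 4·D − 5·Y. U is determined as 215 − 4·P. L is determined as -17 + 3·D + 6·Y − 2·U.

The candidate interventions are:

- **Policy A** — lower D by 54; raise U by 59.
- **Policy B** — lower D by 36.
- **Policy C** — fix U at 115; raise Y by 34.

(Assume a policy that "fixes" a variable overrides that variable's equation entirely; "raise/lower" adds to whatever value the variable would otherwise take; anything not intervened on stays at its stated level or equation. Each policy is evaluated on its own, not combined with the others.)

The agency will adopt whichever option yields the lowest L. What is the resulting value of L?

Policy A (D − 54, U + 59):
  D = 21 − 54 = -33
  Y = 118
  P = 268 − 4·(-33) − 5·118 = -190
  U = 215 − 4·(-190) (+59 from intervention) = 1034
  L = -17 + 3·(-33) + 6·118 − 2·1034 = -1476
Policy B (D − 36):
  D = 21 − 36 = -15
  Y = 118
  P = 268 − 4·(-15) − 5·118 = -262
  U = 215 − 4·(-262) = 1263
  L = -17 + 3·(-15) + 6·118 − 2·1263 = -1880
Policy C (U := 115, Y + 34):
  D = 21
  Y = 118 + 34 = 152
  P = 268 − 4·21 − 5·152 = -576
  U = 115
  L = -17 + 3·21 + 6·152 − 2·115 = 728
Comparing — Policy A: L=-1476, Policy B: L=-1880, Policy C: L=728. Lowest is -1880 (Policy B).

-1880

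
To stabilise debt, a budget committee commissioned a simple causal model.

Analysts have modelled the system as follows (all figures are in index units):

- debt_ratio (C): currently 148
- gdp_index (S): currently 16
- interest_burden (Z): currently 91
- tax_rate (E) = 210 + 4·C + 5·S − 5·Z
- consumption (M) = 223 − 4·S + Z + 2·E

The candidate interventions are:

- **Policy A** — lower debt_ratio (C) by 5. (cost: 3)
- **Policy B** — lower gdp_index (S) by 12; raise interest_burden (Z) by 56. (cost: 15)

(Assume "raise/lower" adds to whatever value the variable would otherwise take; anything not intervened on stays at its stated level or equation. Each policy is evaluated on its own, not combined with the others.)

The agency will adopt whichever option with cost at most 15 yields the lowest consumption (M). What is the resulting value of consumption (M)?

528

Policy A (C − 5):
  C = 148 − 5 = 143
  S = 16
  Z = 91
  E = 210 + 4·143 + 5·16 − 5·91 = 407
  M = 223 − 4·16 + 91 + 2·407 = 1064
Policy B (S − 12, Z + 56):
  C = 148
  S = 16 − 12 = 4
  Z = 91 + 56 = 147
  E = 210 + 4·148 + 5·4 − 5·147 = 87
  M = 223 − 4·4 + 147 + 2·87 = 528
Comparing — Policy A: M=1064, Policy B: M=528. Lowest is 528 (Policy B).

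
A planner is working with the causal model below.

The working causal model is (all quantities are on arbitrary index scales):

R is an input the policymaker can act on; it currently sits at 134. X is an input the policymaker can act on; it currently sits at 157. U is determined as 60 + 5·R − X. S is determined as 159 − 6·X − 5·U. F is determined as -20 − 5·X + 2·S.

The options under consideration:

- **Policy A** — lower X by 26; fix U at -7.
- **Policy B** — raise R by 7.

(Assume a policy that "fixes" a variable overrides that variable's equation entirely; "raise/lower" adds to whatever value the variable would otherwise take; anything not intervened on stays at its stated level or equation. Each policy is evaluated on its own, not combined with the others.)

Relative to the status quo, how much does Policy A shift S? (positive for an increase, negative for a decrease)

3056

Baseline:
  R = 134
  X = 157
  U = 60 + 5·134 − 157 = 573
  S = 159 − 6·157 − 5·573 = -3648
Policy A (X − 26, U := -7):
  R = 134
  X = 157 − 26 = 131
  U = -7
  S = 159 − 6·131 − 5·(-7) = -592
Change in S: -592 − (-3648) = 3056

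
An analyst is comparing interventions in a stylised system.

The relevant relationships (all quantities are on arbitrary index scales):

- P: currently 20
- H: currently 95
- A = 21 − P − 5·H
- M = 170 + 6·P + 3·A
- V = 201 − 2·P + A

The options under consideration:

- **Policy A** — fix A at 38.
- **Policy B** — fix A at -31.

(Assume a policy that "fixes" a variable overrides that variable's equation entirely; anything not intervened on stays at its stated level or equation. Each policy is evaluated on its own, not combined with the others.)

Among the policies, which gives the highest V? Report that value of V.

Policy A (A := 38):
  P = 20
  H = 95
  A = 38
  V = 201 − 2·20 + 38 = 199
Policy B (A := -31):
  P = 20
  H = 95
  A = -31
  V = 201 − 2·20 + (-31) = 130
Comparing — Policy A: V=199, Policy B: V=130. Highest is 199 (Policy A).

199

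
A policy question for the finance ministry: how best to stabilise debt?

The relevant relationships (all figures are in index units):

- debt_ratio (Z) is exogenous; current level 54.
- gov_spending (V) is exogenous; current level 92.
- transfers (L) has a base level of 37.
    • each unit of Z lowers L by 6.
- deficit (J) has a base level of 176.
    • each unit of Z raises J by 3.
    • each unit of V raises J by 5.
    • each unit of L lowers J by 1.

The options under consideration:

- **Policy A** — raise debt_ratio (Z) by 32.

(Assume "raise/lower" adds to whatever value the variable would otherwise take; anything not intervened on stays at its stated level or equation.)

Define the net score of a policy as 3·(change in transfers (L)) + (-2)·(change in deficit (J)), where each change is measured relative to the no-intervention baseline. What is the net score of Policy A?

Baseline:
  Z = 54
  V = 92
  L = 37 − 6·54 = -287
  J = 176 + 3·54 + 5·92 − (-287) = 1085
Policy A (Z + 32):
  Z = 54 + 32 = 86
  V = 92
  L = 37 − 6·86 = -479
  J = 176 + 3·86 + 5·92 − (-479) = 1373
ΔL = -479 − (-287) = -192; ΔJ = 1373 − 1085 = 288
Score = 3·(-192) + (-2)·288 = -1152

-1152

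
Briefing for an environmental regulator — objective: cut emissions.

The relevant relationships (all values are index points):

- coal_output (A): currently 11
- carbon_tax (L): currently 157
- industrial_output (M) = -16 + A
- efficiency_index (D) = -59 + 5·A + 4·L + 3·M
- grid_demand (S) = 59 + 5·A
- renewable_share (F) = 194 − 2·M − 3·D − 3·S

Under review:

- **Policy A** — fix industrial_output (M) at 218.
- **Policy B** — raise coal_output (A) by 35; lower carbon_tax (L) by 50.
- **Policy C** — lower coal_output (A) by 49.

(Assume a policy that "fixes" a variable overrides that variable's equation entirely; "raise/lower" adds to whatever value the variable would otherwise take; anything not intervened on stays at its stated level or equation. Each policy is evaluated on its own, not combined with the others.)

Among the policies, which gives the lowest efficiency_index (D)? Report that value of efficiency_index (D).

217

Policy A (M := 218):
  A = 11
  L = 157
  M = 218
  D = -59 + 5·11 + 4·157 + 3·218 = 1278
Policy B (A + 35, L − 50):
  A = 11 + 35 = 46
  L = 157 − 50 = 107
  M = -16 + 46 = 30
  D = -59 + 5·46 + 4·107 + 3·30 = 689
Policy C (A − 49):
  A = 11 − 49 = -38
  L = 157
  M = -16 + (-38) = -54
  D = -59 + 5·(-38) + 4·157 + 3·(-54) = 217
Comparing — Policy A: D=1278, Policy B: D=689, Policy C: D=217. Lowest is 217 (Policy C).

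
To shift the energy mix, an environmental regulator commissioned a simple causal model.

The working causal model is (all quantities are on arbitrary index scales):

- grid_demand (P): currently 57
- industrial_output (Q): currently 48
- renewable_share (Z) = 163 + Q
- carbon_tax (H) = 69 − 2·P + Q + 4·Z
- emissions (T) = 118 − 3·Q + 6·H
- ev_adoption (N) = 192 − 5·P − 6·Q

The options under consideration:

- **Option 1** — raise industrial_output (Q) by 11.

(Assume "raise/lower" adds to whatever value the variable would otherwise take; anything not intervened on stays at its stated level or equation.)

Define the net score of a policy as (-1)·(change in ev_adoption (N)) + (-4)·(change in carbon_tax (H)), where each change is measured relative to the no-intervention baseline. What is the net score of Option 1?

Baseline:
  P = 57
  Q = 48
  Z = 163 + 48 = 211
  H = 69 − 2·57 + 48 + 4·211 = 847
  N = 192 − 5·57 − 6·48 = -381
Option 1 (Q + 11):
  P = 57
  Q = 48 + 11 = 59
  Z = 163 + 59 = 222
  H = 69 − 2·57 + 59 + 4·222 = 902
  N = 192 − 5·57 − 6·59 = -447
ΔN = -447 − (-381) = -66; ΔH = 902 − 847 = 55
Score = (-1)·(-66) + (-4)·55 = -154

-154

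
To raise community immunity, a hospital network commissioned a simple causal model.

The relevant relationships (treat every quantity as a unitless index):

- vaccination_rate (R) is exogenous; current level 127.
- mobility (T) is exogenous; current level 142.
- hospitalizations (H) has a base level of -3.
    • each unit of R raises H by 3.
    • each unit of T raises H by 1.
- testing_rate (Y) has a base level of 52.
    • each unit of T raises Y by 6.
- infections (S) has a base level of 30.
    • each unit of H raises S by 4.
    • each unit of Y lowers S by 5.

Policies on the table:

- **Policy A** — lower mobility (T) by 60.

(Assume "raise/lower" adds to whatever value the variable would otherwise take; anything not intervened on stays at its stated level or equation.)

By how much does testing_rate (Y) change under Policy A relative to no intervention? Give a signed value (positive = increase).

-360

Baseline:
  T = 142
  Y = 52 + 6·142 = 904
Policy A (T − 60):
  T = 142 − 60 = 82
  Y = 52 + 6·82 = 544
Change in Y: 544 − 904 = -360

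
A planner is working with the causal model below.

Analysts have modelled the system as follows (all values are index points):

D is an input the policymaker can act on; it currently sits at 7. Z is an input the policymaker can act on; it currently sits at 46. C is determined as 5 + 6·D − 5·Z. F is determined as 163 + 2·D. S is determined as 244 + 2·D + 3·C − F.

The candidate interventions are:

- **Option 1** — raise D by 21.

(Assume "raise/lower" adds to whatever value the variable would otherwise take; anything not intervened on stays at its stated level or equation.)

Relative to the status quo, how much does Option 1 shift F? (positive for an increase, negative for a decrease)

Baseline:
  D = 7
  F = 163 + 2·7 = 177
Option 1 (D + 21):
  D = 7 + 21 = 28
  F = 163 + 2·28 = 219
Change in F: 219 − 177 = 42

42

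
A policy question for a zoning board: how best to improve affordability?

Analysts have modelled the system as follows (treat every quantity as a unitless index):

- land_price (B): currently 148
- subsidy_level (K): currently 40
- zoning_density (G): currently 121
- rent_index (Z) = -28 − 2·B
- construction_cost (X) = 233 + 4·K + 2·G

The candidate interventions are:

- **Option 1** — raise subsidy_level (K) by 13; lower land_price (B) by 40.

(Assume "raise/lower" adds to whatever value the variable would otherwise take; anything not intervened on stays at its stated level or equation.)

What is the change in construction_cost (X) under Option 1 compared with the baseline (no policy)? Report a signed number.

Baseline:
  K = 40
  G = 121
  X = 233 + 4·40 + 2·121 = 635
Option 1 (K + 13, B − 40):
  K = 40 + 13 = 53
  G = 121
  X = 233 + 4·53 + 2·121 = 687
Change in X: 687 − 635 = 52

52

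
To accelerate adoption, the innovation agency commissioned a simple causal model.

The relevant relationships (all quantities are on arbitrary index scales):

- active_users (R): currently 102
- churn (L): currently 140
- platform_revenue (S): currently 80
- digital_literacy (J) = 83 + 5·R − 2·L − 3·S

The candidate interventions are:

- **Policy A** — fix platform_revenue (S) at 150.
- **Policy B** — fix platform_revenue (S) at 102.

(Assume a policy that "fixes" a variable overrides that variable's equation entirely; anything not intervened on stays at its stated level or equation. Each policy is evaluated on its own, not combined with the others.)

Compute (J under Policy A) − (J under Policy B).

-144

Policy A (S := 150):
  R = 102
  L = 140
  S = 150
  J = 83 + 5·102 − 2·140 − 3·150 = -137
Policy B (S := 102):
  R = 102
  L = 140
  S = 102
  J = 83 + 5·102 − 2·140 − 3·102 = 7
J: -137 − 7 = -144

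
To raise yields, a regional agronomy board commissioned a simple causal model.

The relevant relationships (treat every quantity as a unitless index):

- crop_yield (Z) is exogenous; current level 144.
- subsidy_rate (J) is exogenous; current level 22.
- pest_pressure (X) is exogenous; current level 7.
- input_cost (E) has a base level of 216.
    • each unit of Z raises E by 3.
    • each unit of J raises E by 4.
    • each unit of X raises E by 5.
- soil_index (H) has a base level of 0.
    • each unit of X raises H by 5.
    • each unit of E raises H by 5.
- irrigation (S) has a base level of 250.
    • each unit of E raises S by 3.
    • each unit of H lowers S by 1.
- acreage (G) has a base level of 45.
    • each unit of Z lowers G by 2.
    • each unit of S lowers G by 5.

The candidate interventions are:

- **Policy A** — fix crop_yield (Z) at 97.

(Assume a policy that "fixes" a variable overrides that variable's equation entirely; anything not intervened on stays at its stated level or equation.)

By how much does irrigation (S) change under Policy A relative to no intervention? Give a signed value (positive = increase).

Baseline:
  Z = 144
  J = 22
  X = 7
  E = 216 + 3·144 + 4·22 + 5·7 = 771
  H = 0 + 5·7 + 5·771 = 3890
  S = 250 + 3·771 − 3890 = -1327
Policy A (Z := 97):
  Z = 97
  J = 22
  X = 7
  E = 216 + 3·97 + 4·22 + 5·7 = 630
  H = 0 + 5·7 + 5·630 = 3185
  S = 250 + 3·630 − 3185 = -1045
Change in S: -1045 − (-1327) = 282

282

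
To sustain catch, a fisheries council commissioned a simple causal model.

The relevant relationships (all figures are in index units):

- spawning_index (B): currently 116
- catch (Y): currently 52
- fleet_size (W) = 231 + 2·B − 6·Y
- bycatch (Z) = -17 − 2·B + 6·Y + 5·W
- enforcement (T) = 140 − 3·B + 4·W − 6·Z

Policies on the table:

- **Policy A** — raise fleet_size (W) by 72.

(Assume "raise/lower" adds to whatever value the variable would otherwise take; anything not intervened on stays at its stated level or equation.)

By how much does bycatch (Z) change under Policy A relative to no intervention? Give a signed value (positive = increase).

360

Baseline:
  B = 116
  Y = 52
  W = 231 + 2·116 − 6·52 = 151
  Z = -17 − 2·116 + 6·52 + 5·151 = 818
Policy A (W + 72):
  B = 116
  Y = 52
  W = 231 + 2·116 − 6·52 (+72 from intervention) = 223
  Z = -17 − 2·116 + 6·52 + 5·223 = 1178
Change in Z: 1178 − 818 = 360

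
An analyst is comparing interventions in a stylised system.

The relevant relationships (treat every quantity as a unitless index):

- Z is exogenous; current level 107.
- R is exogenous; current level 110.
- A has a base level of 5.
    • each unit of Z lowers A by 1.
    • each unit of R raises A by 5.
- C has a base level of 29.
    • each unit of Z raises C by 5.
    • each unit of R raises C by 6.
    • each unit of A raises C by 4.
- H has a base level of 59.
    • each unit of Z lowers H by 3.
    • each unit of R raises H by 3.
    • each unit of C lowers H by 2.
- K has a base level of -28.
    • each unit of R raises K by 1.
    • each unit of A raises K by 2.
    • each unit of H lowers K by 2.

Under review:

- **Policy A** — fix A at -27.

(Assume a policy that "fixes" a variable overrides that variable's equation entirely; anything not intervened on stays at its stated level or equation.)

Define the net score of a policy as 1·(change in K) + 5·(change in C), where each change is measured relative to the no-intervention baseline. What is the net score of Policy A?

-18050

Baseline:
  Z = 107
  R = 110
  A = 5 − 107 + 5·110 = 448
  C = 29 + 5·107 + 6·110 + 4·448 = 3016
  H = 59 − 3·107 + 3·110 − 2·3016 = -5964
  K = -28 + 110 + 2·448 − 2·(-5964) = 12906
Policy A (A := -27):
  Z = 107
  R = 110
  A = -27
  C = 29 + 5·107 + 6·110 + 4·(-27) = 1116
  H = 59 − 3·107 + 3·110 − 2·1116 = -2164
  K = -28 + 110 + 2·(-27) − 2·(-2164) = 4356
ΔK = 4356 − 12906 = -8550; ΔC = 1116 − 3016 = -1900
Score = 1·(-8550) + 5·(-1900) = -18050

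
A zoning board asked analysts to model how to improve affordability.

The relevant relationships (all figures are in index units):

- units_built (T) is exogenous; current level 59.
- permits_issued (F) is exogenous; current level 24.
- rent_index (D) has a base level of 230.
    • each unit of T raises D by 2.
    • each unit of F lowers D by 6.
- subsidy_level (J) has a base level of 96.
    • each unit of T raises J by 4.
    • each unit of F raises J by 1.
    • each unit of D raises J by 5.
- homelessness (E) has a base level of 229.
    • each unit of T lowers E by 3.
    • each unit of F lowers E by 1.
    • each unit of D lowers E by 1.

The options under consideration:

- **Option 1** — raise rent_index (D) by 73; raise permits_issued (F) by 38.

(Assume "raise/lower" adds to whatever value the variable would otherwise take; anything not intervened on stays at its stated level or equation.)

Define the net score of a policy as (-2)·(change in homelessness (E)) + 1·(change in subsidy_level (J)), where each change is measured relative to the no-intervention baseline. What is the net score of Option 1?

-971

Baseline:
  T = 59
  F = 24
  D = 230 + 2·59 − 6·24 = 204
  J = 96 + 4·59 + 24 + 5·204 = 1376
  E = 229 − 3·59 − 24 − 204 = -176
Option 1 (D + 73, F + 38):
  T = 59
  F = 24 + 38 = 62
  D = 230 + 2·59 − 6·62 (+73 from intervention) = 49
  J = 96 + 4·59 + 62 + 5·49 = 639
  E = 229 − 3·59 − 62 − 49 = -59
ΔE = -59 − (-176) = 117; ΔJ = 639 − 1376 = -737
Score = (-2)·117 + 1·(-737) = -971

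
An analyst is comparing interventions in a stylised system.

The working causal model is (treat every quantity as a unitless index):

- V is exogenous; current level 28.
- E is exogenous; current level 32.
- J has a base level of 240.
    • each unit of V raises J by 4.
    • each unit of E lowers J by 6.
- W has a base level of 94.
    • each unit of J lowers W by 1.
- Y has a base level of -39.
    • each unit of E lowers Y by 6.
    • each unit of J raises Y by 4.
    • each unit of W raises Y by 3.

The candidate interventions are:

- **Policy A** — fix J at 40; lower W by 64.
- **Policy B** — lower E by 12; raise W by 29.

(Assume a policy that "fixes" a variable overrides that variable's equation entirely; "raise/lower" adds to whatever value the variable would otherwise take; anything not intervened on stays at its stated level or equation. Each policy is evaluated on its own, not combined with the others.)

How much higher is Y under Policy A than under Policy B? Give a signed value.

-543

Policy A (J := 40, W − 64):
  V = 28
  E = 32
  J = 40
  W = 94 − 40 (−64 from intervention) = -10
  Y = -39 − 6·32 + 4·40 + 3·(-10) = -101
Policy B (E − 12, W + 29):
  V = 28
  E = 32 − 12 = 20
  J = 240 + 4·28 − 6·20 = 232
  W = 94 − 232 (+29 from intervention) = -109
  Y = -39 − 6·20 + 4·232 + 3·(-109) = 442
Y: -101 − 442 = -543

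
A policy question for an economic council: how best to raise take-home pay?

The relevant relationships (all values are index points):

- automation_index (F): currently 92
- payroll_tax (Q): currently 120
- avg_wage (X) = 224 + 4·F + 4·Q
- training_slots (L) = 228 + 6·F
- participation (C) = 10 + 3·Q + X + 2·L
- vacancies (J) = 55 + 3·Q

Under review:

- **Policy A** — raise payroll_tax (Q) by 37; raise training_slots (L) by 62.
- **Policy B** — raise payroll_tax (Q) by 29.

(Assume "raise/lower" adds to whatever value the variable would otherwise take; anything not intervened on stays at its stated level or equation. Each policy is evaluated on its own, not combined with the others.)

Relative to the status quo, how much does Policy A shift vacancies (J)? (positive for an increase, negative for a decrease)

Baseline:
  Q = 120
  J = 55 + 3·120 = 415
Policy A (Q + 37, L + 62):
  Q = 120 + 37 = 157
  J = 55 + 3·157 = 526
Change in J: 526 − 415 = 111

111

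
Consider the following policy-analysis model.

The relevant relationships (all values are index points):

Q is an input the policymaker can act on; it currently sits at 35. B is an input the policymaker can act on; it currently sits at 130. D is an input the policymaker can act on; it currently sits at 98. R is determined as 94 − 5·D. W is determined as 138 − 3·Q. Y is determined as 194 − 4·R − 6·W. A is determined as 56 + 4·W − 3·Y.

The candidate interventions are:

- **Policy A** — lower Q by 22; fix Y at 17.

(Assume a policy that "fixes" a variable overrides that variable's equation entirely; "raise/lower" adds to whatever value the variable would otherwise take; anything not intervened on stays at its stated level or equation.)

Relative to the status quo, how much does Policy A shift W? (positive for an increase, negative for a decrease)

Baseline:
  Q = 35
  W = 138 − 3·35 = 33
Policy A (Q − 22, Y := 17):
  Q = 35 − 22 = 13
  W = 138 − 3·13 = 99
Change in W: 99 − 33 = 66

66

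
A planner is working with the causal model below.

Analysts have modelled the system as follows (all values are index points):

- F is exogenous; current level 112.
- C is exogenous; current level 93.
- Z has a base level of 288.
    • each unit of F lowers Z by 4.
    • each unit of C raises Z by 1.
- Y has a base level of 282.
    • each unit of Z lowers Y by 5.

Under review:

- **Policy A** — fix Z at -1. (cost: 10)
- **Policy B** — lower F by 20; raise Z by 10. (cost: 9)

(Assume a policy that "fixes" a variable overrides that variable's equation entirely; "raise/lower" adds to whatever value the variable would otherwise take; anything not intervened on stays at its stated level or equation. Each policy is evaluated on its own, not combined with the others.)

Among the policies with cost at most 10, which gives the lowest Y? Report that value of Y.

Policy A (Z := -1):
  F = 112
  C = 93
  Z = -1
  Y = 282 − 5·(-1) = 287
Policy B (F − 20, Z + 10):
  F = 112 − 20 = 92
  C = 93
  Z = 288 − 4·92 + 93 (+10 from intervention) = 23
  Y = 282 − 5·23 = 167
Comparing — Policy A: Y=287, Policy B: Y=167. Lowest is 167 (Policy B).

167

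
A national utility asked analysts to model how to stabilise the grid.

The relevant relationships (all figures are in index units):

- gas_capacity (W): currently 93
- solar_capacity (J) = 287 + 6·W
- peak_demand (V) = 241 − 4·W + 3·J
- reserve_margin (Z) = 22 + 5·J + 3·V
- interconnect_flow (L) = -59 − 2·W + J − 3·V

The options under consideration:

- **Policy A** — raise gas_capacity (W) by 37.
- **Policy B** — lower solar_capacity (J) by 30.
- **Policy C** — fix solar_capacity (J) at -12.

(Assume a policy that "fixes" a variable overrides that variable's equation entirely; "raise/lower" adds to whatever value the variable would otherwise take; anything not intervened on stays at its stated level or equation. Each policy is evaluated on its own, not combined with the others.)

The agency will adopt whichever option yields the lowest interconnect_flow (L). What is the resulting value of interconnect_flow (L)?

Policy A (W + 37):
  W = 93 + 37 = 130
  J = 287 + 6·130 = 1067
  V = 241 − 4·130 + 3·1067 = 2922
  L = -59 − 2·130 + 1067 − 3·2922 = -8018
Policy B (J − 30):
  W = 93
  J = 287 + 6·93 (−30 from intervention) = 815
  V = 241 − 4·93 + 3·815 = 2314
  L = -59 − 2·93 + 815 − 3·2314 = -6372
Policy C (J := -12):
  W = 93
  J = -12
  V = 241 − 4·93 + 3·(-12) = -167
  L = -59 − 2·93 + (-12) − 3·(-167) = 244
Comparing — Policy A: L=-8018, Policy B: L=-6372, Policy C: L=244. Lowest is -8018 (Policy A).

-8018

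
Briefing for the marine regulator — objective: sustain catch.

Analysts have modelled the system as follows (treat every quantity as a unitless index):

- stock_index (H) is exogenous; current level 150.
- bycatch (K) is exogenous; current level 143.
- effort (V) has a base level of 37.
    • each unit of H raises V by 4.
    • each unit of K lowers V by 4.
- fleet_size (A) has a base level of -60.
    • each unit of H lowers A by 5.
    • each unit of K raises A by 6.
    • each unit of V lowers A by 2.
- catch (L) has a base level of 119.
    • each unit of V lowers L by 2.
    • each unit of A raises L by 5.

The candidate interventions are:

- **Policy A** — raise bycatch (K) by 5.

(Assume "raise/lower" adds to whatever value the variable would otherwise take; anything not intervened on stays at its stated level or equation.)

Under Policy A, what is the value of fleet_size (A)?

-12

Policy A (K + 5):
  H = 150
  K = 143 + 5 = 148
  V = 37 + 4·150 − 4·148 = 45
  A = -60 − 5·150 + 6·148 − 2·45 = -12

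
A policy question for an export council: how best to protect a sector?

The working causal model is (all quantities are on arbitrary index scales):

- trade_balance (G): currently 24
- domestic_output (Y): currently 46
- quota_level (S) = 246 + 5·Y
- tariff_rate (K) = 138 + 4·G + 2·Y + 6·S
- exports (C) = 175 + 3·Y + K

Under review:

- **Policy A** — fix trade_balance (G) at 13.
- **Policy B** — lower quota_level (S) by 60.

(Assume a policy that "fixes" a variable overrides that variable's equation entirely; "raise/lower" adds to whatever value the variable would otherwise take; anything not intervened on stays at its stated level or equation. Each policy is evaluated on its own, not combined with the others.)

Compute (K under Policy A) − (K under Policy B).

Policy A (G := 13):
  G = 13
  Y = 46
  S = 246 + 5·46 = 476
  K = 138 + 4·13 + 2·46 + 6·476 = 3138
Policy B (S − 60):
  G = 24
  Y = 46
  S = 246 + 5·46 (−60 from intervention) = 416
  K = 138 + 4·24 + 2·46 + 6·416 = 2822
K: 3138 − 2822 = 316

316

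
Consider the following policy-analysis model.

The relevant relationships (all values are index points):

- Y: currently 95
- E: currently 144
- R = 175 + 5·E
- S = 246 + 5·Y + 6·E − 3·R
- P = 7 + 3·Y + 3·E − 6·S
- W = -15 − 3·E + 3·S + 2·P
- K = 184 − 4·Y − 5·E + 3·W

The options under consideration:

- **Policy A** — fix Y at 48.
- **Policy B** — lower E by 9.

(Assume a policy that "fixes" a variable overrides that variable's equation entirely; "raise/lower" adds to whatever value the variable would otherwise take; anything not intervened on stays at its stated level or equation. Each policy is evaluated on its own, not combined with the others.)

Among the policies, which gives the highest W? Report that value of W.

Policy A (Y := 48):
  Y = 48
  E = 144
  R = 175 + 5·144 = 895
  S = 246 + 5·48 + 6·144 − 3·895 = -1335
  P = 7 + 3·48 + 3·144 − 6·(-1335) = 8593
  W = -15 − 3·144 + 3·(-1335) + 2·8593 = 12734
Policy B (E − 9):
  Y = 95
  E = 144 − 9 = 135
  R = 175 + 5·135 = 850
  S = 246 + 5·95 + 6·135 − 3·850 = -1019
  P = 7 + 3·95 + 3·135 − 6·(-1019) = 6811
  W = -15 − 3·135 + 3·(-1019) + 2·6811 = 10145
Comparing — Policy A: W=12734, Policy B: W=10145. Highest is 12734 (Policy A).

12734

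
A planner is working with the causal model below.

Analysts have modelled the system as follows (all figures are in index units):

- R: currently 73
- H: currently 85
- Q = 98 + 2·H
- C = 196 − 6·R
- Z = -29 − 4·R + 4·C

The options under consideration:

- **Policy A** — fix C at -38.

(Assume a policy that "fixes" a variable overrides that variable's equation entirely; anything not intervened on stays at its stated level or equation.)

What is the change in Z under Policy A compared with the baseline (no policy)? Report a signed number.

816

Baseline:
  R = 73
  C = 196 − 6·73 = -242
  Z = -29 − 4·73 + 4·(-242) = -1289
Policy A (C := -38):
  R = 73
  C = -38
  Z = -29 − 4·73 + 4·(-38) = -473
Change in Z: -473 − (-1289) = 816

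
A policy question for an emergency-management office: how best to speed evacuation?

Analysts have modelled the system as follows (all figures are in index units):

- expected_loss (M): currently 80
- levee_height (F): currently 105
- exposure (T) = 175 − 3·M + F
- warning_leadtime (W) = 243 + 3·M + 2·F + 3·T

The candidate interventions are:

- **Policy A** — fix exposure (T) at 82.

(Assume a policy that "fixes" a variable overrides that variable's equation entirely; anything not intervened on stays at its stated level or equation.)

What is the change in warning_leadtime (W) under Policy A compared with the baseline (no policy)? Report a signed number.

Baseline:
  M = 80
  F = 105
  T = 175 − 3·80 + 105 = 40
  W = 243 + 3·80 + 2·105 + 3·40 = 813
Policy A (T := 82):
  M = 80
  F = 105
  T = 82
  W = 243 + 3·80 + 2·105 + 3·82 = 939
Change in W: 939 − 813 = 126

126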